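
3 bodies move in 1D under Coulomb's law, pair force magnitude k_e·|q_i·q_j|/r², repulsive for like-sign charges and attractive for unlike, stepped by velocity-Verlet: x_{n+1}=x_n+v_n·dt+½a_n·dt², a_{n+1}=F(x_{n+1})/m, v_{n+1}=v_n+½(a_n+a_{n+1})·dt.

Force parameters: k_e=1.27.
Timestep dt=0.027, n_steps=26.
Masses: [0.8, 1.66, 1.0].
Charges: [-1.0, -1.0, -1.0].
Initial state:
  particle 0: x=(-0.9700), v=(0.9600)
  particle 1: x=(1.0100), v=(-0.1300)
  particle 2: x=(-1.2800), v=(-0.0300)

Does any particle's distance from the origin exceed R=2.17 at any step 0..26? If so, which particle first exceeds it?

step 0: x0=(-0.9700) x1=(1.0100) x2=(-1.2800)
step 1: x0=(-0.9382) x1=(1.0066) x2=(-1.2857)
step 2: x0=(-0.8971) x1=(1.0035) x2=(-1.2993)
step 3: x0=(-0.8492) x1=(1.0006) x2=(-1.3187)
step 4: x0=(-0.7964) x1=(0.9980) x2=(-1.3426)
step 5: x0=(-0.7401) x1=(0.9957) x2=(-1.3697)
step 6: x0=(-0.6812) x1=(0.9936) x2=(-1.3993)
step 7: x0=(-0.6205) x1=(0.9919) x2=(-1.4308)
step 8: x0=(-0.5585) x1=(0.9904) x2=(-1.4640)
step 9: x0=(-0.4955) x1=(0.9893) x2=(-1.4984)
step 10: x0=(-0.4319) x1=(0.9885) x2=(-1.5339)
step 11: x0=(-0.3680) x1=(0.9881) x2=(-1.5702)
step 12: x0=(-0.3038) x1=(0.9881) x2=(-1.6074)
step 13: x0=(-0.2397) x1=(0.9885) x2=(-1.6453)
step 14: x0=(-0.1758) x1=(0.9894) x2=(-1.6837)
step 15: x0=(-0.1122) x1=(0.9907) x2=(-1.7227)
step 16: x0=(-0.0491) x1=(0.9926) x2=(-1.7622)
step 17: x0=(0.0133) x1=(0.9950) x2=(-1.8021)
step 18: x0=(0.0749) x1=(0.9981) x2=(-1.8424)
step 19: x0=(0.1354) x1=(1.0020) x2=(-1.8831)
step 20: x0=(0.1947) x1=(1.0066) x2=(-1.9241)
step 21: x0=(0.2524) x1=(1.0122) x2=(-1.9654)
step 22: x0=(0.3084) x1=(1.0187) x2=(-2.0071)
step 23: x0=(0.3623) x1=(1.0265) x2=(-2.0490)
step 24: x0=(0.4138) x1=(1.0356) x2=(-2.0911)
step 25: x0=(0.4625) x1=(1.0461) x2=(-2.1335)
step 26: x0=(0.5080) x1=(1.0584) x2=(-2.1761)

yes, particle 2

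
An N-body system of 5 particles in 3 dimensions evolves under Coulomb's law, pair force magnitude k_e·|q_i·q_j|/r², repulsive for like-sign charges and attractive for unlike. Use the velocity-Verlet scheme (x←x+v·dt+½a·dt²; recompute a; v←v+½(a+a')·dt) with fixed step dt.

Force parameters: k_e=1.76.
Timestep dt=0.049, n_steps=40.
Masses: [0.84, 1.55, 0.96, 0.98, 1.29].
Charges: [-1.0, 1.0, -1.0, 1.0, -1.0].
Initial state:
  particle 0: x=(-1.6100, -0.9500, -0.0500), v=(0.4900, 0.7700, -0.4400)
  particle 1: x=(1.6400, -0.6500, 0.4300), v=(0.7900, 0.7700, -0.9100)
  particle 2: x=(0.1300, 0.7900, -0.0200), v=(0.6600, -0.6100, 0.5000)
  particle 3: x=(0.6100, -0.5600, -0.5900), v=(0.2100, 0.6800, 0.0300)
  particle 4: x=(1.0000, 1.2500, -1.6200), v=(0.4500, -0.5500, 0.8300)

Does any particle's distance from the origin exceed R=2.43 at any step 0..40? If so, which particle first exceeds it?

yes, particle 1

step 0: x0=(-1.6100, -0.9500, -0.0500) x1=(1.6400, -0.6500, 0.4300) x2=(0.1300, 0.7900, -0.0200) x3=(0.6100, -0.5600, -0.5900) x4=(1.0000, 1.2500, -1.6200)
step 1: x0=(-1.5857, -0.9126, -0.0716) x1=(1.6788, -0.6120, 0.3857) x2=(0.1629, 0.7591, 0.0048) x3=(0.6190, -0.5255, -0.5891) x4=(1.0223, 1.2228, -1.5795)
step 2: x0=(-1.5610, -0.8757, -0.0932) x1=(1.7178, -0.5735, 0.3418) x2=(0.1972, 0.7260, 0.0301) x3=(0.6253, -0.4884, -0.5890) x4=(1.0452, 1.1950, -1.5391)
step 3: x0=(-1.5358, -0.8395, -0.1148) x1=(1.7569, -0.5343, 0.2984) x2=(0.2329, 0.6905, 0.0558) x3=(0.6288, -0.4486, -0.5898) x4=(1.0686, 1.1666, -1.4990)
step 4: x0=(-1.5101, -0.8039, -0.1365) x1=(1.7962, -0.4946, 0.2554) x2=(0.2701, 0.6526, 0.0816) x3=(0.6294, -0.4059, -0.5912) x4=(1.0926, 1.1375, -1.4590)
step 5: x0=(-1.4841, -0.7689, -0.1583) x1=(1.8355, -0.4542, 0.2128) x2=(0.3090, 0.6120, 0.1075) x3=(0.6272, -0.3601, -0.5929) x4=(1.1172, 1.1076, -1.4192)
step 6: x0=(-1.4577, -0.7345, -0.1802) x1=(1.8749, -0.4132, 0.1704) x2=(0.3498, 0.5686, 0.1331) x3=(0.6221, -0.3110, -0.5946) x4=(1.1423, 1.0769, -1.3794)
step 7: x0=(-1.4310, -0.7006, -0.2023) x1=(1.9143, -0.3715, 0.1284) x2=(0.3925, 0.5222, 0.1580) x3=(0.6141, -0.2583, -0.5959) x4=(1.1679, 1.0452, -1.3395)
step 8: x0=(-1.4039, -0.6672, -0.2245) x1=(1.9536, -0.3291, 0.0865) x2=(0.4372, 0.4726, 0.1818) x3=(0.6035, -0.2018, -0.5964) x4=(1.1940, 1.0125, -1.2997)
step 9: x0=(-1.3766, -0.6343, -0.2469) x1=(1.9926, -0.2860, 0.0447) x2=(0.4841, 0.4197, 0.2039) x3=(0.5903, -0.1413, -0.5955) x4=(1.2206, 0.9787, -1.2596)
step 10: x0=(-1.3489, -0.6019, -0.2696) x1=(2.0312, -0.2421, 0.0031) x2=(0.5330, 0.3635, 0.2235) x3=(0.5749, -0.0767, -0.5925) x4=(1.2475, 0.9437, -1.2194)
step 11: x0=(-1.3211, -0.5698, -0.2925) x1=(2.0694, -0.1975, -0.0386) x2=(0.5838, 0.3042, 0.2399) x3=(0.5579, -0.0082, -0.5865) x4=(1.2746, 0.9073, -1.1787)
step 12: x0=(-1.2929, -0.5379, -0.3157) x1=(2.1069, -0.1522, -0.0802) x2=(0.6363, 0.2422, 0.2523) x3=(0.5398, 0.0639, -0.5770) x4=(1.3020, 0.8694, -1.1376)
step 13: x0=(-1.2645, -0.5063, -0.3392) x1=(2.1436, -0.1061, -0.1220) x2=(0.6901, 0.1782, 0.2600) x3=(0.5215, 0.1390, -0.5633) x4=(1.3294, 0.8301, -1.0959)
step 14: x0=(-1.2358, -0.4747, -0.3629) x1=(2.1793, -0.0594, -0.1639) x2=(0.7446, 0.1132, 0.2627) x3=(0.5040, 0.2159, -0.5452) x4=(1.3566, 0.7893, -1.0534)
step 15: x0=(-1.2069, -0.4431, -0.3870) x1=(2.2138, -0.0119, -0.2061) x2=(0.7994, 0.0483, 0.2608) x3=(0.4882, 0.2935, -0.5232) x4=(1.3837, 0.7472, -1.0100)
step 16: x0=(-1.1778, -0.4113, -0.4113) x1=(2.2469, 0.0362, -0.2485) x2=(0.8543, -0.0158, 0.2550) x3=(0.4746, 0.3707, -0.4977) x4=(1.4105, 0.7037, -0.9657)
step 17: x0=(-1.1484, -0.3793, -0.4359) x1=(2.2783, 0.0849, -0.2914) x2=(0.9091, -0.0783, 0.2461) x3=(0.4637, 0.4466, -0.4699) x4=(1.4372, 0.6592, -0.9203)
step 18: x0=(-1.1189, -0.3469, -0.4608) x1=(2.3078, 0.1342, -0.3347) x2=(0.9640, -0.1392, 0.2351) x3=(0.4556, 0.5205, -0.4405) x4=(1.4639, 0.6140, -0.8739)
step 19: x0=(-1.0891, -0.3140, -0.4858) x1=(2.3350, 0.1840, -0.3786) x2=(1.0189, -0.1984, 0.2229) x3=(0.4502, 0.5921, -0.4102) x4=(1.4911, 0.5684, -0.8264)
step 20: x0=(-1.0591, -0.2805, -0.5110) x1=(2.3595, 0.2343, -0.4231) x2=(1.0740, -0.2560, 0.2102) x3=(0.4472, 0.6609, -0.3795) x4=(1.5195, 0.5228, -0.7780)
step 21: x0=(-1.0290, -0.2463, -0.5363) x1=(2.3809, 0.2850, -0.4682) x2=(1.1294, -0.3125, 0.1975) x3=(0.4464, 0.7269, -0.3487) x4=(1.5497, 0.4777, -0.7287)
step 22: x0=(-0.9987, -0.2114, -0.5617) x1=(2.3986, 0.3357, -0.5139) x2=(1.1850, -0.3681, 0.1851) x3=(0.4473, 0.7899, -0.3180) x4=(1.5827, 0.4334, -0.6790)
step 23: x0=(-0.9682, -0.1755, -0.5872) x1=(2.4120, 0.3862, -0.5599) x2=(1.2408, -0.4231, 0.1736) x3=(0.4497, 0.8500, -0.2876) x4=(1.6194, 0.3907, -0.6293)
step 24: x0=(-0.9376, -0.1388, -0.6126) x1=(2.4208, 0.4360, -0.6059) x2=(1.2968, -0.4779, 0.1629) x3=(0.4532, 0.9073, -0.2574) x4=(1.6607, 0.3503, -0.5801)
step 25: x0=(-0.9069, -0.1010, -0.6381) x1=(2.4247, 0.4846, -0.6514) x2=(1.3528, -0.5329, 0.1535) x3=(0.4573, 0.9618, -0.2274) x4=(1.7073, 0.3129, -0.5322)
step 26: x0=(-0.8760, -0.0622, -0.6634) x1=(2.4237, 0.5312, -0.6958) x2=(1.4088, -0.5885, 0.1452) x3=(0.4620, 1.0136, -0.1977) x4=(1.7593, 0.2796, -0.4864)
step 27: x0=(-0.8450, -0.0223, -0.6887) x1=(2.4180, 0.5754, -0.7385) x2=(1.4646, -0.6448, 0.1382) x3=(0.4669, 1.0629, -0.1682) x4=(1.8167, 0.2510, -0.4434)
step 28: x0=(-0.8137, 0.0189, -0.7138) x1=(2.4082, 0.6166, -0.7789) x2=(1.5202, -0.7022, 0.1323) x3=(0.4719, 1.1098, -0.1390) x4=(1.8791, 0.2278, -0.4038)
step 29: x0=(-0.7822, 0.0612, -0.7388) x1=(2.3950, 0.6546, -0.8168) x2=(1.5754, -0.7608, 0.1275) x3=(0.4767, 1.1545, -0.1101) x4=(1.9458, 0.2102, -0.3680)
step 30: x0=(-0.7504, 0.1048, -0.7635) x1=(2.3791, 0.6893, -0.8519) x2=(1.6301, -0.8207, 0.1236) x3=(0.4812, 1.1971, -0.0814) x4=(2.0160, 0.1984, -0.3363)
step 31: x0=(-0.7182, 0.1496, -0.7880) x1=(2.3613, 0.7206, -0.8840) x2=(1.6845, -0.8819, 0.1205) x3=(0.4854, 1.2378, -0.0530) x4=(2.0889, 0.1924, -0.3086)
step 32: x0=(-0.6857, 0.1958, -0.8122) x1=(2.3423, 0.7485, -0.9133) x2=(1.7383, -0.9444, 0.1180) x3=(0.4891, 1.2765, -0.0249) x4=(2.1638, 0.1917, -0.2847)
step 33: x0=(-0.6527, 0.2432, -0.8359) x1=(2.3225, 0.7734, -0.9398) x2=(1.7917, -1.0081, 0.1160) x3=(0.4923, 1.3136, 0.0030) x4=(2.2399, 0.1962, -0.2646)
step 34: x0=(-0.6192, 0.2920, -0.8593) x1=(2.3025, 0.7954, -0.9637) x2=(1.8447, -1.0729, 0.1143) x3=(0.4950, 1.3490, 0.0305) x4=(2.3168, 0.2054, -0.2480)
step 35: x0=(-0.5851, 0.3421, -0.8822) x1=(2.2826, 0.8146, -0.9851) x2=(1.8973, -1.1386, 0.1129) x3=(0.4970, 1.3829, 0.0576) x4=(2.3940, 0.2188, -0.2346)
step 36: x0=(-0.5505, 0.3936, -0.9045) x1=(2.2632, 0.8314, -1.0043) x2=(1.9494, -1.2052, 0.1117) x3=(0.4983, 1.4153, 0.0844) x4=(2.4710, 0.2361, -0.2240)
step 37: x0=(-0.5152, 0.4463, -0.9262) x1=(2.2444, 0.8459, -1.0214) x2=(2.0012, -1.2725, 0.1107) x3=(0.4990, 1.4463, 0.1108) x4=(2.5477, 0.2569, -0.2162)
step 38: x0=(-0.4791, 0.5004, -0.9473) x1=(2.2264, 0.8584, -1.0367) x2=(2.0526, -1.3405, 0.1097) x3=(0.4991, 1.4760, 0.1367) x4=(2.6236, 0.2807, -0.2107)
step 39: x0=(-0.4424, 0.5557, -0.9677) x1=(2.2093, 0.8691, -1.0503) x2=(2.1037, -1.4090, 0.1089) x3=(0.4984, 1.5045, 0.1622) x4=(2.6988, 0.3072, -0.2075)
step 40: x0=(-0.4049, 0.6123, -0.9872) x1=(2.1932, 0.8781, -1.0623) x2=(2.1546, -1.4780, 0.1080) x3=(0.4970, 1.5319, 0.1871) x4=(2.7730, 0.3362, -0.2061)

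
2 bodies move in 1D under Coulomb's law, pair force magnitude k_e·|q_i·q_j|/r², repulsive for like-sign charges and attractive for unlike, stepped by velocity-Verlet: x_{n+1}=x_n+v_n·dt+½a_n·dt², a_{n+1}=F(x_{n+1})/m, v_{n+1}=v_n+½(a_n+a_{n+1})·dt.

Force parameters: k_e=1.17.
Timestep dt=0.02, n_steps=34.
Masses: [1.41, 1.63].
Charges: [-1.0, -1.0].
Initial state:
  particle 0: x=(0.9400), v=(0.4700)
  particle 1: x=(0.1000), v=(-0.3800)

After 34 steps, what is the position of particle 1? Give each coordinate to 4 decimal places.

(-0.3096)

step 0: x0=(0.9400) x1=(0.1000)
step 1: x0=(0.9496) x1=(0.0922)
step 2: x0=(0.9597) x1=(0.0840)
step 3: x0=(0.9702) x1=(0.0754)
step 4: x0=(0.9812) x1=(0.0665)
step 5: x0=(0.9925) x1=(0.0572)
step 6: x0=(1.0042) x1=(0.0476)
step 7: x0=(1.0163) x1=(0.0377)
step 8: x0=(1.0287) x1=(0.0275)
step 9: x0=(1.0415) x1=(0.0170)
step 10: x0=(1.0545) x1=(0.0062)
step 11: x0=(1.0679) x1=(-0.0048)
step 12: x0=(1.0816) x1=(-0.0161)
step 13: x0=(1.0955) x1=(-0.0276)
step 14: x0=(1.1097) x1=(-0.0393)
step 15: x0=(1.1241) x1=(-0.0513)
step 16: x0=(1.1388) x1=(-0.0635)
step 17: x0=(1.1537) x1=(-0.0759)
step 18: x0=(1.1689) x1=(-0.0884)
step 19: x0=(1.1842) x1=(-0.1012)
step 20: x0=(1.1998) x1=(-0.1141)
step 21: x0=(1.2155) x1=(-0.1272)
step 22: x0=(1.2314) x1=(-0.1404)
step 23: x0=(1.2475) x1=(-0.1538)
step 24: x0=(1.2638) x1=(-0.1673)
step 25: x0=(1.2802) x1=(-0.1810)
step 26: x0=(1.2968) x1=(-0.1948)
step 27: x0=(1.3136) x1=(-0.2088)
step 28: x0=(1.3304) x1=(-0.2229)
step 29: x0=(1.3475) x1=(-0.2371)
step 30: x0=(1.3646) x1=(-0.2514)
step 31: x0=(1.3819) x1=(-0.2658)
step 32: x0=(1.3993) x1=(-0.2803)
step 33: x0=(1.4168) x1=(-0.2949)
step 34: x0=(1.4344) x1=(-0.3096)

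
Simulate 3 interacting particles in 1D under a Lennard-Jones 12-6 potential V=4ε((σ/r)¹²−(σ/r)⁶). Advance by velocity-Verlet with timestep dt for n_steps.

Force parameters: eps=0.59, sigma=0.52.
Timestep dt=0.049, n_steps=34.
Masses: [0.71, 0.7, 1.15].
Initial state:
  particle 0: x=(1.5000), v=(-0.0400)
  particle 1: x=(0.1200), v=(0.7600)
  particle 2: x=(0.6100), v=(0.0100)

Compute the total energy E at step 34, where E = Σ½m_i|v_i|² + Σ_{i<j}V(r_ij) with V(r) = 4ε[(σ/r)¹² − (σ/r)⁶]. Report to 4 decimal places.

1.8445

step 0: x0=(1.5000) x1=(0.1200) x2=(0.6100)
step 1: x0=(1.4970) x1=(0.0258) x2=(0.6911)
step 2: x0=(1.4903) x1=(-0.0592) x2=(0.7690)
step 3: x0=(1.4768) x1=(-0.1410) x2=(0.8490)
step 4: x0=(1.4546) x1=(-0.2218) x2=(0.9339)
step 5: x0=(1.5222) x1=(-0.3023) x2=(0.9631)
step 6: x0=(1.6061) x1=(-0.3825) x2=(0.9821)
step 7: x0=(1.6815) x1=(-0.4626) x2=(1.0062)
step 8: x0=(1.7483) x1=(-0.5427) x2=(1.0357)
step 9: x0=(1.8081) x1=(-0.6227) x2=(1.0694)
step 10: x0=(1.8618) x1=(-0.7027) x2=(1.1069)
step 11: x0=(1.9102) x1=(-0.7827) x2=(1.1476)
step 12: x0=(1.9536) x1=(-0.8627) x2=(1.1915)
step 13: x0=(1.9919) x1=(-0.9426) x2=(1.2384)
step 14: x0=(2.0249) x1=(-1.0226) x2=(1.2887)
step 15: x0=(2.0517) x1=(-1.1025) x2=(1.3427)
step 16: x0=(2.0713) x1=(-1.1825) x2=(1.4012)
step 17: x0=(2.0822) x1=(-1.2624) x2=(1.4652)
step 18: x0=(2.0851) x1=(-1.3424) x2=(1.5339)
step 19: x0=(2.1132) x1=(-1.4223) x2=(1.5872)
step 20: x0=(2.2150) x1=(-1.5023) x2=(1.5950)
step 21: x0=(2.3086) x1=(-1.5822) x2=(1.6078)
step 22: x0=(2.3947) x1=(-1.6622) x2=(1.6253)
step 23: x0=(2.4759) x1=(-1.7421) x2=(1.6457)
step 24: x0=(2.5541) x1=(-1.8220) x2=(1.6681)
step 25: x0=(2.6302) x1=(-1.9020) x2=(1.6917)
step 26: x0=(2.7049) x1=(-1.9819) x2=(1.7162)
step 27: x0=(2.7787) x1=(-2.0619) x2=(1.7412)
step 28: x0=(2.8518) x1=(-2.1418) x2=(1.7667)
step 29: x0=(2.9243) x1=(-2.2218) x2=(1.7926)
step 30: x0=(2.9964) x1=(-2.3017) x2=(1.8186)
step 31: x0=(3.0683) x1=(-2.3816) x2=(1.8449)
step 32: x0=(3.1399) x1=(-2.4616) x2=(1.8713)
step 33: x0=(3.2114) x1=(-2.5415) x2=(1.8978)
step 34: x0=(3.2827) x1=(-2.6215) x2=(1.9244)
step 0 velocities: v0=(-0.0400) v1=(0.7600) v2=(0.0100)
step 0: KE=0.2028, PE=1.3472, E=1.5500
step 34 velocities: v0=(1.4540) v1=(-1.6315) v2=(0.5433)
step 34: KE=1.8519, PE=-0.0074, E=1.8445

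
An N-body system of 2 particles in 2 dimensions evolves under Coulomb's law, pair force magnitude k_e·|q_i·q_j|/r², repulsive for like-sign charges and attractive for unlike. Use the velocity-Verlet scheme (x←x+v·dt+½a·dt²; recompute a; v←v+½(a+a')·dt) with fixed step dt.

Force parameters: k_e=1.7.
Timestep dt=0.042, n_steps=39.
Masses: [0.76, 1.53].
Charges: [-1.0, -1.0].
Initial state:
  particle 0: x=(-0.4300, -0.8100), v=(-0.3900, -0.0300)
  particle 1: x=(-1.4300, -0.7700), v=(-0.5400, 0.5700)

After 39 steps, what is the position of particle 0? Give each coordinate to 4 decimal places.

(0.4448, -1.1390)

step 0: x0=(-0.4300, -0.8100) x1=(-1.4300, -0.7700)
step 1: x0=(-0.4444, -0.8113) x1=(-1.4537, -0.7460)
step 2: x0=(-0.4550, -0.8129) x1=(-1.4792, -0.7219)
step 3: x0=(-0.4618, -0.8148) x1=(-1.5066, -0.6977)
step 4: x0=(-0.4651, -0.8172) x1=(-1.5358, -0.6732)
step 5: x0=(-0.4651, -0.8199) x1=(-1.5667, -0.6485)
step 6: x0=(-0.4619, -0.8232) x1=(-1.5991, -0.6236)
step 7: x0=(-0.4558, -0.8269) x1=(-1.6329, -0.5984)
step 8: x0=(-0.4470, -0.8312) x1=(-1.6681, -0.5729)
step 9: x0=(-0.4357, -0.8361) x1=(-1.7045, -0.5472)
step 10: x0=(-0.4221, -0.8414) x1=(-1.7421, -0.5213)
step 11: x0=(-0.4065, -0.8472) x1=(-1.7806, -0.4951)
step 12: x0=(-0.3890, -0.8535) x1=(-1.8202, -0.4686)
step 13: x0=(-0.3697, -0.8603) x1=(-1.8606, -0.4419)
step 14: x0=(-0.3489, -0.8676) x1=(-1.9017, -0.4150)
step 15: x0=(-0.3266, -0.8752) x1=(-1.9436, -0.3879)
step 16: x0=(-0.3030, -0.8833) x1=(-1.9862, -0.3606)
step 17: x0=(-0.2781, -0.8917) x1=(-2.0293, -0.3331)
step 18: x0=(-0.2522, -0.9005) x1=(-2.0730, -0.3054)
step 19: x0=(-0.2252, -0.9096) x1=(-2.1172, -0.2776)
step 20: x0=(-0.1973, -0.9190) x1=(-2.1619, -0.2496)
step 21: x0=(-0.1685, -0.9288) x1=(-2.2070, -0.2214)
step 22: x0=(-0.1390, -0.9388) x1=(-2.2525, -0.1931)
step 23: x0=(-0.1087, -0.9490) x1=(-2.2984, -0.1647)
step 24: x0=(-0.0777, -0.9596) x1=(-2.3446, -0.1362)
step 25: x0=(-0.0460, -0.9703) x1=(-2.3912, -0.1075)
step 26: x0=(-0.0138, -0.9813) x1=(-2.4380, -0.0788)
step 27: x0=(0.0190, -0.9924) x1=(-2.4851, -0.0499)
step 28: x0=(0.0523, -1.0038) x1=(-2.5324, -0.0209)
step 29: x0=(0.0861, -1.0154) x1=(-2.5800, 0.0081)
step 30: x0=(0.1203, -1.0271) x1=(-2.6279, 0.0373)
step 31: x0=(0.1550, -1.0390) x1=(-2.6759, 0.0665)
step 32: x0=(0.1900, -1.0510) x1=(-2.7241, 0.0958)
step 33: x0=(0.2255, -1.0632) x1=(-2.7725, 0.1251)
step 34: x0=(0.2613, -1.0755) x1=(-2.8211, 0.1546)
step 35: x0=(0.2974, -1.0880) x1=(-2.8699, 0.1841)
step 36: x0=(0.3338, -1.1006) x1=(-2.9188, 0.2136)
step 37: x0=(0.3705, -1.1133) x1=(-2.9679, 0.2433)
step 38: x0=(0.4075, -1.1261) x1=(-3.0171, 0.2730)
step 39: x0=(0.4448, -1.1390) x1=(-3.0664, 0.3027)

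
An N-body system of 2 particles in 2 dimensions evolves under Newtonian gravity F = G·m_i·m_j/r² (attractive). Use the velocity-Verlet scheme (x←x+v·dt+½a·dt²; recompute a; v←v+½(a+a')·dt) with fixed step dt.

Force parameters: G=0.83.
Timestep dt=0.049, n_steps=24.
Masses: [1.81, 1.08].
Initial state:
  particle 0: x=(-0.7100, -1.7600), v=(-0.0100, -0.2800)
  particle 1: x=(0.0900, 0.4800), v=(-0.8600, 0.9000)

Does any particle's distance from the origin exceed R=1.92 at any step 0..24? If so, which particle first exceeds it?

yes, particle 0

step 0: x0=(-0.7100, -1.7600) x1=(0.0900, 0.4800)
step 1: x0=(-0.7104, -1.7735) x1=(0.0478, 0.5238)
step 2: x0=(-0.7107, -1.7867) x1=(0.0053, 0.5670)
step 3: x0=(-0.7109, -1.7996) x1=(-0.0373, 0.6097)
step 4: x0=(-0.7111, -1.8121) x1=(-0.0801, 0.6517)
step 5: x0=(-0.7111, -1.8243) x1=(-0.1230, 0.6933)
step 6: x0=(-0.7110, -1.8362) x1=(-0.1660, 0.7343)
step 7: x0=(-0.7109, -1.8478) x1=(-0.2091, 0.7748)
step 8: x0=(-0.7108, -1.8590) x1=(-0.2524, 0.8148)
step 9: x0=(-0.7106, -1.8700) x1=(-0.2957, 0.8544)
step 10: x0=(-0.7103, -1.8808) x1=(-0.3391, 0.8934)
step 11: x0=(-0.7100, -1.8912) x1=(-0.3825, 0.9321)
step 12: x0=(-0.7097, -1.9014) x1=(-0.4260, 0.9702)
step 13: x0=(-0.7094, -1.9113) x1=(-0.4696, 1.0079)
step 14: x0=(-0.7090, -1.9210) x1=(-0.5132, 1.0453)
step 15: x0=(-0.7086, -1.9304) x1=(-0.5568, 1.0822)
step 16: x0=(-0.7082, -1.9396) x1=(-0.6004, 1.1187)
step 17: x0=(-0.7078, -1.9485) x1=(-0.6440, 1.1548)
step 18: x0=(-0.7074, -1.9573) x1=(-0.6877, 1.1906)
step 19: x0=(-0.7070, -1.9658) x1=(-0.7313, 1.2259)
step 20: x0=(-0.7066, -1.9741) x1=(-0.7750, 1.2610)
step 21: x0=(-0.7062, -1.9822) x1=(-0.8186, 1.2957)
step 22: x0=(-0.7058, -1.9901) x1=(-0.8622, 1.3300)
step 23: x0=(-0.7054, -1.9978) x1=(-0.9058, 1.3640)
step 24: x0=(-0.7050, -2.0054) x1=(-0.9494, 1.3977)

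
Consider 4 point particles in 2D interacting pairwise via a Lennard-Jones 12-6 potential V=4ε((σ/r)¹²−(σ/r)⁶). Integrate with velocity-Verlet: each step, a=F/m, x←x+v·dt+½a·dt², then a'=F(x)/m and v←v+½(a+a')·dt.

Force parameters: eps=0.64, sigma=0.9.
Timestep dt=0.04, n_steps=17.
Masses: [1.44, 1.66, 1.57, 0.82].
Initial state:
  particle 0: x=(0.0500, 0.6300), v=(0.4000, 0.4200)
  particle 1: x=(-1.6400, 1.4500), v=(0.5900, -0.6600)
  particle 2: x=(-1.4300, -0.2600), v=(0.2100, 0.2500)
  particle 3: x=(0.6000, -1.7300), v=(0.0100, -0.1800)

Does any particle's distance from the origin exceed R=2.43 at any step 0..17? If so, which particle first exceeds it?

step 0: x0=(0.0500, 0.6300) x1=(-1.6400, 1.4500) x2=(-1.4300, -0.2600) x3=(0.6000, -1.7300)
step 1: x0=(0.0659, 0.6468) x1=(-1.6163, 1.4235) x2=(-1.4215, -0.2499) x3=(0.6004, -1.7372)
step 2: x0=(0.0815, 0.6635) x1=(-1.5926, 1.3968) x2=(-1.4129, -0.2395) x3=(0.6007, -1.7443)
step 3: x0=(0.0968, 0.6801) x1=(-1.5687, 1.3697) x2=(-1.4042, -0.2287) x3=(0.6011, -1.7514)
step 4: x0=(0.1119, 0.6967) x1=(-1.5446, 1.3424) x2=(-1.3954, -0.2177) x3=(0.6014, -1.7584)
step 5: x0=(0.1267, 0.7133) x1=(-1.5205, 1.3147) x2=(-1.3864, -0.2062) x3=(0.6017, -1.7654)
step 6: x0=(0.1412, 0.7298) x1=(-1.4961, 1.2866) x2=(-1.3774, -0.1942) x3=(0.6019, -1.7724)
step 7: x0=(0.1554, 0.7463) x1=(-1.4715, 1.2580) x2=(-1.3682, -0.1817) x3=(0.6021, -1.7793)
step 8: x0=(0.1692, 0.7627) x1=(-1.4468, 1.2288) x2=(-1.3590, -0.1686) x3=(0.6024, -1.7862)
step 9: x0=(0.1827, 0.7792) x1=(-1.4218, 1.1989) x2=(-1.3497, -0.1548) x3=(0.6025, -1.7931)
step 10: x0=(0.1959, 0.7956) x1=(-1.3965, 1.1682) x2=(-1.3403, -0.1401) x3=(0.6027, -1.7999)
step 11: x0=(0.2087, 0.8119) x1=(-1.3710, 1.1365) x2=(-1.3308, -0.1243) x3=(0.6029, -1.8067)
step 12: x0=(0.2210, 0.8283) x1=(-1.3452, 1.1036) x2=(-1.3213, -0.1072) x3=(0.6030, -1.8134)
step 13: x0=(0.2329, 0.8446) x1=(-1.3191, 1.0693) x2=(-1.3116, -0.0887) x3=(0.6031, -1.8201)
step 14: x0=(0.2443, 0.8609) x1=(-1.2926, 1.0333) x2=(-1.3019, -0.0684) x3=(0.6032, -1.8268)
step 15: x0=(0.2552, 0.8772) x1=(-1.2658, 0.9957) x2=(-1.2920, -0.0464) x3=(0.6032, -1.8334)
step 16: x0=(0.2656, 0.8934) x1=(-1.2387, 0.9571) x2=(-1.2819, -0.0232) x3=(0.6033, -1.8401)
step 17: x0=(0.2754, 0.9096) x1=(-1.2111, 0.9202) x2=(-1.2719, -0.0018) x3=(0.6033, -1.8467)

no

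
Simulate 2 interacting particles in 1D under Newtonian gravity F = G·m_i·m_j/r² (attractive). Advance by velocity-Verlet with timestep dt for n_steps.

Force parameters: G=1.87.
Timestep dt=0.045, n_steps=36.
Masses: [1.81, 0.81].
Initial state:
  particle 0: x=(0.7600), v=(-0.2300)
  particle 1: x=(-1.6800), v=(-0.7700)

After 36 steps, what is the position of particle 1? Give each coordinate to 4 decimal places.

step 0: x0=(0.7600) x1=(-1.6800)
step 1: x0=(0.7494) x1=(-1.7141)
step 2: x0=(0.7383) x1=(-1.7470)
step 3: x0=(0.7267) x1=(-1.7789)
step 4: x0=(0.7146) x1=(-1.8096)
step 5: x0=(0.7020) x1=(-1.8393)
step 6: x0=(0.6889) x1=(-1.8679)
step 7: x0=(0.6754) x1=(-1.8954)
step 8: x0=(0.6614) x1=(-1.9220)
step 9: x0=(0.6470) x1=(-1.9474)
step 10: x0=(0.6321) x1=(-1.9719)
step 11: x0=(0.6167) x1=(-1.9954)
step 12: x0=(0.6009) x1=(-2.0178)
step 13: x0=(0.5847) x1=(-2.0393)
step 14: x0=(0.5680) x1=(-2.0598)
step 15: x0=(0.5508) x1=(-2.0792)
step 16: x0=(0.5332) x1=(-2.0977)
step 17: x0=(0.5152) x1=(-2.1152)
step 18: x0=(0.4967) x1=(-2.1317)
step 19: x0=(0.4778) x1=(-2.1472)
step 20: x0=(0.4585) x1=(-2.1617)
step 21: x0=(0.4387) x1=(-2.1753)
step 22: x0=(0.4184) x1=(-2.1878)
step 23: x0=(0.3977) x1=(-2.1993)
step 24: x0=(0.3765) x1=(-2.2098)
step 25: x0=(0.3549) x1=(-2.2192)
step 26: x0=(0.3328) x1=(-2.2277)
step 27: x0=(0.3103) x1=(-2.2350)
step 28: x0=(0.2872) x1=(-2.2414)
step 29: x0=(0.2637) x1=(-2.2466)
step 30: x0=(0.2397) x1=(-2.2508)
step 31: x0=(0.2153) x1=(-2.2538)
step 32: x0=(0.1903) x1=(-2.2558)
step 33: x0=(0.1648) x1=(-2.2566)
step 34: x0=(0.1387) x1=(-2.2562)
step 35: x0=(0.1122) x1=(-2.2546)
step 36: x0=(0.0851) x1=(-2.2518)

(-2.2518)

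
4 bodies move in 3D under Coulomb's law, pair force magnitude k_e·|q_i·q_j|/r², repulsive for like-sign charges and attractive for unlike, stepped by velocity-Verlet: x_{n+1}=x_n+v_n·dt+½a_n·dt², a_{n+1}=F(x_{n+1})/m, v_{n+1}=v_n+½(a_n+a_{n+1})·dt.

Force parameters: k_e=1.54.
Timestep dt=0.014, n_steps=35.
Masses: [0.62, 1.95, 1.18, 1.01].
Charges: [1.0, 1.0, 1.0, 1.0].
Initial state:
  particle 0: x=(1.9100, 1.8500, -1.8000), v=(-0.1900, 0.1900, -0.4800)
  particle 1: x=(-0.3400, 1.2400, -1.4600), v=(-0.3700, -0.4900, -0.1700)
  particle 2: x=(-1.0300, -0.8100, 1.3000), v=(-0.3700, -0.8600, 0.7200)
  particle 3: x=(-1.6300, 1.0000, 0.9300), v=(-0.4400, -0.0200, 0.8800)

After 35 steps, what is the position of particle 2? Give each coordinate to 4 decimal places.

(-1.2059, -1.2753, 1.6717)

step 0: x0=(1.9100, 1.8500, -1.8000) x1=(-0.3400, 1.2400, -1.4600) x2=(-1.0300, -0.8100, 1.3000) x3=(-1.6300, 1.0000, 0.9300)
step 1: x0=(1.9074, 1.8527, -1.8067) x1=(-0.3452, 1.2331, -1.4624) x2=(-1.0352, -0.8221, 1.3101) x3=(-1.6362, 0.9998, 0.9423)
step 2: x0=(1.9049, 1.8554, -1.8135) x1=(-0.3504, 1.2263, -1.4648) x2=(-1.0403, -0.8342, 1.3202) x3=(-1.6424, 0.9996, 0.9547)
step 3: x0=(1.9025, 1.8581, -1.8203) x1=(-0.3556, 1.2194, -1.4672) x2=(-1.0455, -0.8465, 1.3304) x3=(-1.6487, 0.9995, 0.9671)
step 4: x0=(1.9003, 1.8609, -1.8272) x1=(-0.3608, 1.2126, -1.4697) x2=(-1.0506, -0.8588, 1.3406) x3=(-1.6551, 0.9994, 0.9795)
step 5: x0=(1.8981, 1.8638, -1.8341) x1=(-0.3661, 1.2057, -1.4722) x2=(-1.0558, -0.8712, 1.3508) x3=(-1.6615, 0.9994, 0.9920)
step 6: x0=(1.8961, 1.8666, -1.8410) x1=(-0.3713, 1.1989, -1.4747) x2=(-1.0609, -0.8837, 1.3611) x3=(-1.6679, 0.9995, 1.0044)
step 7: x0=(1.8941, 1.8695, -1.8480) x1=(-0.3766, 1.1920, -1.4772) x2=(-1.0660, -0.8962, 1.3714) x3=(-1.6744, 0.9997, 1.0169)
step 8: x0=(1.8923, 1.8725, -1.8550) x1=(-0.3819, 1.1852, -1.4798) x2=(-1.0711, -0.9088, 1.3817) x3=(-1.6810, 0.9999, 1.0295)
step 9: x0=(1.8906, 1.8755, -1.8620) x1=(-0.3872, 1.1783, -1.4824) x2=(-1.0762, -0.9215, 1.3921) x3=(-1.6876, 1.0001, 1.0421)
step 10: x0=(1.8889, 1.8785, -1.8691) x1=(-0.3925, 1.1715, -1.4850) x2=(-1.0813, -0.9343, 1.4025) x3=(-1.6942, 1.0005, 1.0546)
step 11: x0=(1.8874, 1.8815, -1.8762) x1=(-0.3978, 1.1646, -1.4876) x2=(-1.0864, -0.9471, 1.4129) x3=(-1.7009, 1.0009, 1.0673)
step 12: x0=(1.8860, 1.8846, -1.8834) x1=(-0.4032, 1.1578, -1.4902) x2=(-1.0914, -0.9601, 1.4234) x3=(-1.7077, 1.0013, 1.0799)
step 13: x0=(1.8847, 1.8878, -1.8906) x1=(-0.4085, 1.1509, -1.4929) x2=(-1.0965, -0.9731, 1.4339) x3=(-1.7145, 1.0019, 1.0926)
step 14: x0=(1.8835, 1.8909, -1.8978) x1=(-0.4139, 1.1441, -1.4956) x2=(-1.1015, -0.9861, 1.4444) x3=(-1.7213, 1.0024, 1.1053)
step 15: x0=(1.8824, 1.8941, -1.9051) x1=(-0.4193, 1.1372, -1.4983) x2=(-1.1066, -0.9992, 1.4550) x3=(-1.7282, 1.0031, 1.1181)
step 16: x0=(1.8814, 1.8974, -1.9124) x1=(-0.4247, 1.1304, -1.5010) x2=(-1.1116, -1.0124, 1.4655) x3=(-1.7351, 1.0038, 1.1308)
step 17: x0=(1.8805, 1.9007, -1.9198) x1=(-0.4301, 1.1235, -1.5038) x2=(-1.1166, -1.0257, 1.4761) x3=(-1.7421, 1.0045, 1.1436)
step 18: x0=(1.8797, 1.9040, -1.9272) x1=(-0.4355, 1.1167, -1.5065) x2=(-1.1217, -1.0390, 1.4868) x3=(-1.7491, 1.0053, 1.1564)
step 19: x0=(1.8790, 1.9073, -1.9346) x1=(-0.4410, 1.1098, -1.5093) x2=(-1.1267, -1.0524, 1.4975) x3=(-1.7561, 1.0062, 1.1693)
step 20: x0=(1.8784, 1.9107, -1.9420) x1=(-0.4464, 1.1030, -1.5121) x2=(-1.1317, -1.0659, 1.5081) x3=(-1.7632, 1.0071, 1.1822)
step 21: x0=(1.8779, 1.9142, -1.9495) x1=(-0.4519, 1.0961, -1.5150) x2=(-1.1367, -1.0794, 1.5189) x3=(-1.7704, 1.0081, 1.1951)
step 22: x0=(1.8775, 1.9177, -1.9571) x1=(-0.4574, 1.0892, -1.5178) x2=(-1.1416, -1.0930, 1.5296) x3=(-1.7776, 1.0091, 1.2080)
step 23: x0=(1.8772, 1.9212, -1.9646) x1=(-0.4629, 1.0824, -1.5207) x2=(-1.1466, -1.1067, 1.5404) x3=(-1.7848, 1.0102, 1.2210)
step 24: x0=(1.8769, 1.9247, -1.9722) x1=(-0.4684, 1.0755, -1.5236) x2=(-1.1516, -1.1204, 1.5512) x3=(-1.7920, 1.0114, 1.2340)
step 25: x0=(1.8768, 1.9283, -1.9799) x1=(-0.4739, 1.0687, -1.5265) x2=(-1.1566, -1.1342, 1.5620) x3=(-1.7994, 1.0125, 1.2470)
step 26: x0=(1.8768, 1.9319, -1.9876) x1=(-0.4794, 1.0618, -1.5294) x2=(-1.1615, -1.1480, 1.5729) x3=(-1.8067, 1.0138, 1.2601)
step 27: x0=(1.8768, 1.9356, -1.9953) x1=(-0.4850, 1.0549, -1.5323) x2=(-1.1665, -1.1619, 1.5838) x3=(-1.8141, 1.0151, 1.2732)
step 28: x0=(1.8770, 1.9393, -2.0030) x1=(-0.4906, 1.0481, -1.5353) x2=(-1.1714, -1.1759, 1.5947) x3=(-1.8215, 1.0164, 1.2863)
step 29: x0=(1.8772, 1.9430, -2.0108) x1=(-0.4961, 1.0412, -1.5383) x2=(-1.1764, -1.1899, 1.6056) x3=(-1.8289, 1.0178, 1.2994)
step 30: x0=(1.8775, 1.9468, -2.0186) x1=(-0.5017, 1.0343, -1.5413) x2=(-1.1813, -1.2040, 1.6166) x3=(-1.8364, 1.0193, 1.3126)
step 31: x0=(1.8779, 1.9506, -2.0265) x1=(-0.5073, 1.0274, -1.5443) x2=(-1.1862, -1.2182, 1.6275) x3=(-1.8440, 1.0208, 1.3258)
step 32: x0=(1.8784, 1.9545, -2.0344) x1=(-0.5129, 1.0206, -1.5473) x2=(-1.1912, -1.2324, 1.6385) x3=(-1.8515, 1.0223, 1.3390)
step 33: x0=(1.8790, 1.9583, -2.0423) x1=(-0.5185, 1.0137, -1.5504) x2=(-1.1961, -1.2466, 1.6496) x3=(-1.8591, 1.0239, 1.3522)
step 34: x0=(1.8797, 1.9623, -2.0503) x1=(-0.5242, 1.0068, -1.5534) x2=(-1.2010, -1.2610, 1.6606) x3=(-1.8668, 1.0256, 1.3655)
step 35: x0=(1.8805, 1.9662, -2.0582) x1=(-0.5298, 0.9999, -1.5565) x2=(-1.2059, -1.2753, 1.6717) x3=(-1.8745, 1.0273, 1.3788)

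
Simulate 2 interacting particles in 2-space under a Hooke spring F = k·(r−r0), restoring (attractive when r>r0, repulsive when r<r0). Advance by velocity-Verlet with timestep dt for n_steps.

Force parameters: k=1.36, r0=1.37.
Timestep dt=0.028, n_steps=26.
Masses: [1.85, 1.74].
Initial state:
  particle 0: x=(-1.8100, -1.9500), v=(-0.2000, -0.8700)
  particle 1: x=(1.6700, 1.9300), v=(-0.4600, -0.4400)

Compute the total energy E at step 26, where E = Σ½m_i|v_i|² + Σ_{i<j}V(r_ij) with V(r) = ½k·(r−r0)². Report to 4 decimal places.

11.1253

step 0: x0=(-1.8100, -1.9500) x1=(1.6700, 1.9300)
step 1: x0=(-1.8149, -1.9735) x1=(1.6563, 1.9168)
step 2: x0=(-1.8182, -1.9954) x1=(1.6411, 1.9018)
step 3: x0=(-1.8202, -2.0156) x1=(1.6243, 1.8851)
step 4: x0=(-1.8206, -2.0342) x1=(1.6060, 1.8667)
step 5: x0=(-1.8196, -2.0511) x1=(1.5861, 1.8464)
step 6: x0=(-1.8172, -2.0664) x1=(1.5646, 1.8244)
step 7: x0=(-1.8133, -2.0800) x1=(1.5417, 1.8007)
step 8: x0=(-1.8080, -2.0920) x1=(1.5172, 1.7752)
step 9: x0=(-1.8013, -2.1023) x1=(1.4913, 1.7480)
step 10: x0=(-1.7932, -2.1111) x1=(1.4638, 1.7191)
step 11: x0=(-1.7838, -2.1182) x1=(1.4350, 1.6884)
step 12: x0=(-1.7730, -2.1237) x1=(1.4047, 1.6561)
step 13: x0=(-1.7609, -2.1277) x1=(1.3729, 1.6221)
step 14: x0=(-1.7475, -2.1301) x1=(1.3398, 1.5864)
step 15: x0=(-1.7328, -2.1310) x1=(1.3054, 1.5491)
step 16: x0=(-1.7169, -2.1303) x1=(1.2696, 1.5102)
step 17: x0=(-1.6997, -2.1282) x1=(1.2325, 1.4697)
step 18: x0=(-1.6814, -2.1246) x1=(1.1942, 1.4277)
step 19: x0=(-1.6618, -2.1196) x1=(1.1546, 1.3841)
step 20: x0=(-1.6412, -2.1131) x1=(1.1139, 1.3390)
step 21: x0=(-1.6195, -2.1053) x1=(1.0719, 1.2925)
step 22: x0=(-1.5967, -2.0962) x1=(1.0289, 1.2446)
step 23: x0=(-1.5729, -2.0857) x1=(0.9847, 1.1953)
step 24: x0=(-1.5481, -2.0740) x1=(0.9395, 1.1446)
step 25: x0=(-1.5223, -2.0611) x1=(0.8933, 1.0926)
step 26: x0=(-1.4956, -2.0469) x1=(0.8461, 1.0393)
step 0 velocities: v0=(-0.2000, -0.8700) v1=(-0.4600, -0.4400)
step 0: KE=1.0897, PE=10.0374, E=11.1270
step 26 velocities: v0=(0.9680, 0.5254) v1=(-1.7019, -1.9236)
step 26: KE=6.8613, PE=4.2640, E=11.1253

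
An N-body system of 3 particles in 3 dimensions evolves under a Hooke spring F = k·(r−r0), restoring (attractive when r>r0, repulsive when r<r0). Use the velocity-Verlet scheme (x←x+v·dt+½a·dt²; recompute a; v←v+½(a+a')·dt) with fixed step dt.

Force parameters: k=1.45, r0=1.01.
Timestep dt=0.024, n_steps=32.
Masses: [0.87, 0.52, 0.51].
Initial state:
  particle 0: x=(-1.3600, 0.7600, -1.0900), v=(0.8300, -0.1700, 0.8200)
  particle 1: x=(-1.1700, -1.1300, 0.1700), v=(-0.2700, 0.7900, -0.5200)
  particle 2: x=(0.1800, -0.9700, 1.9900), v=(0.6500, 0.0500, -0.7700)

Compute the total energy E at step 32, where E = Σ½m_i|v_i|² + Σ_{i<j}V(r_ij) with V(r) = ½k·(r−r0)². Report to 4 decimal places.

step 0: x0=(-1.3600, 0.7600, -1.0900) x1=(-1.1700, -1.1300, 0.1700) x2=(0.1800, -0.9700, 1.9900)
step 1: x0=(-1.3395, 0.7548, -1.0689) x1=(-1.1760, -1.1101, 0.1578) x2=(0.1941, -0.9678, 1.9688)
step 2: x0=(-1.3178, 0.7474, -1.0450) x1=(-1.1808, -1.0885, 0.1461) x2=(0.2050, -0.9637, 1.9424)
step 3: x0=(-1.2950, 0.7379, -1.0184) x1=(-1.1846, -1.0651, 0.1349) x2=(0.2129, -0.9577, 1.9107)
step 4: x0=(-1.2710, 0.7262, -0.9891) x1=(-1.1872, -1.0402, 0.1244) x2=(0.2177, -0.9497, 1.8739)
step 5: x0=(-1.2460, 0.7125, -0.9574) x1=(-1.1887, -1.0136, 0.1145) x2=(0.2195, -0.9398, 1.8321)
step 6: x0=(-1.2200, 0.6969, -0.9231) x1=(-1.1889, -0.9856, 0.1053) x2=(0.2183, -0.9281, 1.7856)
step 7: x0=(-1.1930, 0.6793, -0.8866) x1=(-1.1880, -0.9563, 0.0966) x2=(0.2142, -0.9145, 1.7344)
step 8: x0=(-1.1650, 0.6600, -0.8478) x1=(-1.1859, -0.9257, 0.0887) x2=(0.2073, -0.8991, 1.6788)
step 9: x0=(-1.1361, 0.6389, -0.8070) x1=(-1.1825, -0.8939, 0.0814) x2=(0.1976, -0.8820, 1.6189)
step 10: x0=(-1.1063, 0.6162, -0.7642) x1=(-1.1781, -0.8610, 0.0747) x2=(0.1853, -0.8632, 1.5551)
step 11: x0=(-1.0758, 0.5919, -0.7196) x1=(-1.1724, -0.8272, 0.0687) x2=(0.1704, -0.8427, 1.4875)
step 12: x0=(-1.0445, 0.5663, -0.6734) x1=(-1.1657, -0.7925, 0.0633) x2=(0.1532, -0.8208, 1.4165)
step 13: x0=(-1.0125, 0.5393, -0.6256) x1=(-1.1580, -0.7571, 0.0585) x2=(0.1337, -0.7973, 1.3422)
step 14: x0=(-0.9799, 0.5112, -0.5764) x1=(-1.1492, -0.7211, 0.0543) x2=(0.1121, -0.7725, 1.2650)
step 15: x0=(-0.9467, 0.4820, -0.5260) x1=(-1.1395, -0.6845, 0.0506) x2=(0.0885, -0.7464, 1.1852)
step 16: x0=(-0.9130, 0.4519, -0.4746) x1=(-1.1289, -0.6476, 0.0474) x2=(0.0632, -0.7191, 1.1030)
step 17: x0=(-0.8788, 0.4209, -0.4222) x1=(-1.1176, -0.6103, 0.0447) x2=(0.0363, -0.6908, 1.0188)
step 18: x0=(-0.8442, 0.3894, -0.3691) x1=(-1.1056, -0.5729, 0.0424) x2=(0.0081, -0.6614, 0.9329)
step 19: x0=(-0.8093, 0.3572, -0.3154) x1=(-1.0931, -0.5355, 0.0405) x2=(-0.0214, -0.6313, 0.8456)
step 20: x0=(-0.7740, 0.3247, -0.2612) x1=(-1.0801, -0.4981, 0.0389) x2=(-0.0518, -0.6004, 0.7572)
step 21: x0=(-0.7385, 0.2920, -0.2067) x1=(-1.0669, -0.4608, 0.0376) x2=(-0.0829, -0.5689, 0.6679)
step 22: x0=(-0.7027, 0.2592, -0.1521) x1=(-1.0535, -0.4238, 0.0365) x2=(-0.1146, -0.5371, 0.5782)
step 23: x0=(-0.6667, 0.2264, -0.0973) x1=(-1.0402, -0.3871, 0.0356) x2=(-0.1466, -0.5050, 0.4881)
step 24: x0=(-0.6306, 0.1938, -0.0426) x1=(-1.0271, -0.3508, 0.0347) x2=(-0.1786, -0.4728, 0.3980)
step 25: x0=(-0.5943, 0.1615, 0.0121) x1=(-1.0145, -0.3149, 0.0338) x2=(-0.2104, -0.4408, 0.3080)
step 26: x0=(-0.5579, 0.1296, 0.0666) x1=(-1.0024, -0.2794, 0.0329) x2=(-0.2418, -0.4091, 0.2182)
step 27: x0=(-0.5214, 0.0984, 0.1211) x1=(-0.9912, -0.2443, 0.0319) x2=(-0.2725, -0.3780, 0.1287)
step 28: x0=(-0.4848, 0.0677, 0.1757) x1=(-0.9809, -0.2095, 0.0307) x2=(-0.3025, -0.3476, 0.0392)
step 29: x0=(-0.4480, 0.0377, 0.2305) x1=(-0.9717, -0.1749, 0.0293) x2=(-0.3316, -0.3181, -0.0505)
step 30: x0=(-0.4111, 0.0082, 0.2857) x1=(-0.9637, -0.1405, 0.0278) x2=(-0.3599, -0.2894, -0.1408)
step 31: x0=(-0.3738, -0.0209, 0.3415) x1=(-0.9567, -0.1060, 0.0262) x2=(-0.3876, -0.2613, -0.2319)
step 32: x0=(-0.3362, -0.0498, 0.3978) x1=(-0.9507, -0.0715, 0.0245) x2=(-0.4148, -0.2336, -0.3239)
step 0 velocities: v0=(0.8300, -0.1700, 0.8200) v1=(-0.2700, 0.7900, -0.5200) v2=(0.6500, 0.0500, -0.7700)
step 0: KE=1.1158, PE=8.1851, E=9.3009
step 32 velocities: v0=(1.5703, -1.2038, 2.3528) v1=(0.2311, 1.4411, -0.0673) v2=(-1.1238, 1.1497, -3.8463)
step 32: KE=9.0976, PE=0.1998, E=9.2974

9.2974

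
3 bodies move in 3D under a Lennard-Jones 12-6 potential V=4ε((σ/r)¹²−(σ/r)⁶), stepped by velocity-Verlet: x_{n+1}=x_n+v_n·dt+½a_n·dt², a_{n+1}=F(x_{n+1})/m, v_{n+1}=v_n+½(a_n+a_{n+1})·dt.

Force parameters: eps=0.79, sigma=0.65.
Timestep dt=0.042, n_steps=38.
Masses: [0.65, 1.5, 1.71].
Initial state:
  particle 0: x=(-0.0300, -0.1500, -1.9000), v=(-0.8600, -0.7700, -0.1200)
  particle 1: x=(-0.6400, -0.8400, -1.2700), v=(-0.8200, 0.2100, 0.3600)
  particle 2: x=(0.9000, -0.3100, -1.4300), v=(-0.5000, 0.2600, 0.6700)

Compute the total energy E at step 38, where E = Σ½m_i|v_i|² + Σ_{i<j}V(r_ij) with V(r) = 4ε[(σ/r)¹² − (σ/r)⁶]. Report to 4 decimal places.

step 0: x0=(-0.0300, -0.1500, -1.9000) x1=(-0.6400, -0.8400, -1.2700) x2=(0.9000, -0.3100, -1.4300)
step 1: x0=(-0.0655, -0.1830, -1.9040) x1=(-0.6742, -0.8309, -1.2551) x2=(0.8786, -0.2990, -1.4021)
step 2: x0=(-0.1002, -0.2174, -1.9060) x1=(-0.7080, -0.8214, -1.2406) x2=(0.8564, -0.2880, -1.3745)
step 3: x0=(-0.1344, -0.2529, -1.9059) x1=(-0.7412, -0.8114, -1.2267) x2=(0.8336, -0.2769, -1.3473)
step 4: x0=(-0.1684, -0.2897, -1.9035) x1=(-0.7738, -0.8009, -1.2134) x2=(0.8102, -0.2658, -1.3203)
step 5: x0=(-0.2025, -0.3276, -1.8988) x1=(-0.8058, -0.7898, -1.2008) x2=(0.7863, -0.2547, -1.2937)
step 6: x0=(-0.2372, -0.3666, -1.8916) x1=(-0.8370, -0.7782, -1.1890) x2=(0.7619, -0.2437, -1.2673)
step 7: x0=(-0.2727, -0.4068, -1.8817) x1=(-0.8674, -0.7660, -1.1781) x2=(0.7372, -0.2328, -1.2411)
step 8: x0=(-0.3096, -0.4481, -1.8688) x1=(-0.8969, -0.7533, -1.1683) x2=(0.7121, -0.2219, -1.2152)
step 9: x0=(-0.3482, -0.4905, -1.8524) x1=(-0.9252, -0.7400, -1.1598) x2=(0.6867, -0.2110, -1.1894)
step 10: x0=(-0.3892, -0.5341, -1.8321) x1=(-0.9522, -0.7261, -1.1529) x2=(0.6610, -0.2003, -1.1637)
step 11: x0=(-0.4332, -0.5787, -1.8071) x1=(-0.9776, -0.7117, -1.1478) x2=(0.6351, -0.1896, -1.1382)
step 12: x0=(-0.4811, -0.6242, -1.7767) x1=(-1.0011, -0.6968, -1.1449) x2=(0.6090, -0.1790, -1.1127)
step 13: x0=(-0.5336, -0.6703, -1.7400) x1=(-1.0225, -0.6816, -1.1447) x2=(0.5827, -0.1685, -1.0874)
step 14: x0=(-0.5900, -0.7163, -1.6979) x1=(-1.0419, -0.6663, -1.1467) x2=(0.5563, -0.1580, -1.0621)
step 15: x0=(-0.6427, -0.7625, -1.6599) x1=(-1.0628, -0.6509, -1.1469) x2=(0.5297, -0.1476, -1.0369)
step 16: x0=(-0.6706, -0.8153, -1.6520) x1=(-1.0944, -0.6326, -1.1340) x2=(0.5030, -0.1372, -1.0117)
step 17: x0=(-0.6874, -0.8725, -1.6572) x1=(-1.1306, -0.6123, -1.1154) x2=(0.4762, -0.1269, -0.9866)
step 18: x0=(-0.7063, -0.9284, -1.6595) x1=(-1.1657, -0.5926, -1.0980) x2=(0.4493, -0.1166, -0.9615)
step 19: x0=(-0.7297, -0.9808, -1.6562) x1=(-1.1989, -0.5742, -1.0830) x2=(0.4224, -0.1064, -0.9365)
step 20: x0=(-0.7571, -1.0297, -1.6478) x1=(-1.2303, -0.5574, -1.0701) x2=(0.3953, -0.0962, -0.9114)
step 21: x0=(-0.7877, -1.0751, -1.6353) x1=(-1.2601, -0.5421, -1.0591) x2=(0.3682, -0.0861, -0.8864)
step 22: x0=(-0.8211, -1.1173, -1.6193) x1=(-1.2887, -0.5280, -1.0495) x2=(0.3411, -0.0760, -0.8614)
step 23: x0=(-0.8567, -1.1566, -1.6006) x1=(-1.3163, -0.5153, -1.0410) x2=(0.3139, -0.0659, -0.8364)
step 24: x0=(-0.8941, -1.1932, -1.5795) x1=(-1.3431, -0.5036, -1.0336) x2=(0.2866, -0.0558, -0.8115)
step 25: x0=(-0.9331, -1.2274, -1.5565) x1=(-1.3691, -0.4930, -1.0270) x2=(0.2593, -0.0458, -0.7865)
step 26: x0=(-0.9734, -1.2591, -1.5317) x1=(-1.3944, -0.4834, -1.0212) x2=(0.2319, -0.0357, -0.7616)
step 27: x0=(-1.0150, -1.2886, -1.5054) x1=(-1.4192, -0.4748, -1.0160) x2=(0.2045, -0.0257, -0.7367)
step 28: x0=(-1.0576, -1.3159, -1.4779) x1=(-1.4435, -0.4671, -1.0113) x2=(0.1771, -0.0158, -0.7118)
step 29: x0=(-1.1010, -1.3411, -1.4491) x1=(-1.4673, -0.4603, -1.0071) x2=(0.1496, -0.0058, -0.6869)
step 30: x0=(-1.1454, -1.3642, -1.4194) x1=(-1.4908, -0.4543, -1.0034) x2=(0.1221, 0.0041, -0.6620)
step 31: x0=(-1.1904, -1.3854, -1.3887) x1=(-1.5139, -0.4492, -1.0000) x2=(0.0945, 0.0141, -0.6371)
step 32: x0=(-1.2362, -1.4045, -1.3572) x1=(-1.5366, -0.4450, -0.9970) x2=(0.0669, 0.0240, -0.6122)
step 33: x0=(-1.2825, -1.4216, -1.3249) x1=(-1.5591, -0.4416, -0.9943) x2=(0.0393, 0.0339, -0.5874)
step 34: x0=(-1.3294, -1.4368, -1.2920) x1=(-1.5812, -0.4390, -0.9919) x2=(0.0116, 0.0438, -0.5625)
step 35: x0=(-1.3768, -1.4499, -1.2584) x1=(-1.6031, -0.4373, -0.9897) x2=(-0.0161, 0.0536, -0.5377)
step 36: x0=(-1.4246, -1.4609, -1.2243) x1=(-1.6248, -0.4365, -0.9878) x2=(-0.0439, 0.0635, -0.5129)
step 37: x0=(-1.4728, -1.4699, -1.1897) x1=(-1.6463, -0.4366, -0.9860) x2=(-0.0717, 0.0733, -0.4881)
step 38: x0=(-1.5214, -1.4768, -1.1547) x1=(-1.6676, -0.4376, -0.9844) x2=(-0.0995, 0.0831, -0.4633)
step 0 velocities: v0=(-0.8600, -0.7700, -0.1200) v1=(-0.8200, 0.2100, 0.3600) v2=(-0.5000, 0.2600, 0.6700)
step 0: KE=1.7277, PE=-0.2951, E=1.4326
step 38 velocities: v0=(-1.1598, -0.1364, 0.8379) v1=(-0.5047, -0.0347, 0.0357) v2=(-0.6626, 0.2338, 0.5904)
step 38: KE=1.5844, PE=-0.1672, E=1.4173

1.4173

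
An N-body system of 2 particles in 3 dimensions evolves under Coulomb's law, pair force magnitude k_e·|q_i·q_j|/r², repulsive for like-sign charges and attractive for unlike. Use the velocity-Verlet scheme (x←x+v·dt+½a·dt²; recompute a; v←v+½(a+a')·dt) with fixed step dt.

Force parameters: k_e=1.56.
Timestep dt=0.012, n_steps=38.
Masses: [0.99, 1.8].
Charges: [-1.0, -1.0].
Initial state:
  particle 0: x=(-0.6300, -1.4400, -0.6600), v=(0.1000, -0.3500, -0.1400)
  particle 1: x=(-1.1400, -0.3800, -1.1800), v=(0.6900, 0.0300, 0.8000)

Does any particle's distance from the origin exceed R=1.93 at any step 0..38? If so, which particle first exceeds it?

step 0: x0=(-0.6300, -1.4400, -0.6600) x1=(-1.1400, -0.3800, -1.1800)
step 1: x0=(-0.6288, -1.4443, -0.6617) x1=(-1.1317, -0.3796, -1.1704)
step 2: x0=(-0.6275, -1.4486, -0.6632) x1=(-1.1235, -0.3792, -1.1609)
step 3: x0=(-0.6262, -1.4531, -0.6648) x1=(-1.1153, -0.3786, -1.1513)
step 4: x0=(-0.6248, -1.4577, -0.6663) x1=(-1.1071, -0.3781, -1.1418)
step 5: x0=(-0.6233, -1.4624, -0.6677) x1=(-1.0990, -0.3774, -1.1324)
step 6: x0=(-0.6218, -1.4673, -0.6691) x1=(-1.0909, -0.3767, -1.1229)
step 7: x0=(-0.6203, -1.4722, -0.6704) x1=(-1.0828, -0.3759, -1.1135)
step 8: x0=(-0.6187, -1.4773, -0.6717) x1=(-1.0747, -0.3751, -1.1041)
step 9: x0=(-0.6170, -1.4825, -0.6730) x1=(-1.0667, -0.3742, -1.0948)
step 10: x0=(-0.6153, -1.4879, -0.6742) x1=(-1.0587, -0.3732, -1.0854)
step 11: x0=(-0.6136, -1.4933, -0.6753) x1=(-1.0507, -0.3721, -1.0761)
step 12: x0=(-0.6118, -1.4989, -0.6764) x1=(-1.0427, -0.3710, -1.0669)
step 13: x0=(-0.6100, -1.5046, -0.6775) x1=(-1.0348, -0.3698, -1.0576)
step 14: x0=(-0.6081, -1.5104, -0.6785) x1=(-1.0269, -0.3686, -1.0484)
step 15: x0=(-0.6061, -1.5164, -0.6795) x1=(-1.0190, -0.3672, -1.0392)
step 16: x0=(-0.6042, -1.5225, -0.6804) x1=(-1.0112, -0.3658, -1.0300)
step 17: x0=(-0.6021, -1.5287, -0.6813) x1=(-1.0034, -0.3644, -1.0208)
step 18: x0=(-0.6001, -1.5350, -0.6822) x1=(-0.9955, -0.3628, -1.0116)
step 19: x0=(-0.5979, -1.5415, -0.6830) x1=(-0.9878, -0.3612, -1.0025)
step 20: x0=(-0.5958, -1.5481, -0.6838) x1=(-0.9800, -0.3596, -0.9934)
step 21: x0=(-0.5936, -1.5548, -0.6845) x1=(-0.9723, -0.3578, -0.9843)
step 22: x0=(-0.5914, -1.5616, -0.6853) x1=(-0.9646, -0.3560, -0.9752)
step 23: x0=(-0.5891, -1.5686, -0.6860) x1=(-0.9569, -0.3541, -0.9662)
step 24: x0=(-0.5868, -1.5757, -0.6866) x1=(-0.9492, -0.3522, -0.9571)
step 25: x0=(-0.5844, -1.5829, -0.6873) x1=(-0.9416, -0.3502, -0.9481)
step 26: x0=(-0.5820, -1.5902, -0.6879) x1=(-0.9339, -0.3481, -0.9391)
step 27: x0=(-0.5796, -1.5977, -0.6885) x1=(-0.9263, -0.3459, -0.9301)
step 28: x0=(-0.5772, -1.6053, -0.6890) x1=(-0.9187, -0.3437, -0.9211)
step 29: x0=(-0.5747, -1.6130, -0.6896) x1=(-0.9112, -0.3414, -0.9121)
step 30: x0=(-0.5722, -1.6208, -0.6901) x1=(-0.9036, -0.3390, -0.9032)
step 31: x0=(-0.5696, -1.6288, -0.6906) x1=(-0.8961, -0.3366, -0.8942)
step 32: x0=(-0.5670, -1.6369, -0.6911) x1=(-0.8886, -0.3341, -0.8853)
step 33: x0=(-0.5644, -1.6451, -0.6916) x1=(-0.8811, -0.3316, -0.8763)
step 34: x0=(-0.5618, -1.6534, -0.6920) x1=(-0.8736, -0.3289, -0.8674)
step 35: x0=(-0.5591, -1.6618, -0.6924) x1=(-0.8661, -0.3263, -0.8585)
step 36: x0=(-0.5564, -1.6703, -0.6929) x1=(-0.8586, -0.3235, -0.8496)
step 37: x0=(-0.5537, -1.6790, -0.6933) x1=(-0.8512, -0.3207, -0.8407)
step 38: x0=(-0.5509, -1.6878, -0.6937) x1=(-0.8438, -0.3178, -0.8318)

no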